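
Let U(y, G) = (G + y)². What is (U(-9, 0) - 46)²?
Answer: 1225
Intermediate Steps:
(U(-9, 0) - 46)² = ((0 - 9)² - 46)² = ((-9)² - 46)² = (81 - 46)² = 35² = 1225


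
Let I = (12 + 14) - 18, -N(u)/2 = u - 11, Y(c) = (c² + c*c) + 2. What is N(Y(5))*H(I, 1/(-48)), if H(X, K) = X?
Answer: -656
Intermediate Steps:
Y(c) = 2 + 2*c² (Y(c) = (c² + c²) + 2 = 2*c² + 2 = 2 + 2*c²)
N(u) = 22 - 2*u (N(u) = -2*(u - 11) = -2*(-11 + u) = 22 - 2*u)
I = 8 (I = 26 - 18 = 8)
N(Y(5))*H(I, 1/(-48)) = (22 - 2*(2 + 2*5²))*8 = (22 - 2*(2 + 2*25))*8 = (22 - 2*(2 + 50))*8 = (22 - 2*52)*8 = (22 - 104)*8 = -82*8 = -656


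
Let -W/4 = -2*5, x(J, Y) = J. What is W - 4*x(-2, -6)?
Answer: 48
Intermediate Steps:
W = 40 (W = -(-8)*5 = -4*(-10) = 40)
W - 4*x(-2, -6) = 40 - 4*(-2) = 40 + 8 = 48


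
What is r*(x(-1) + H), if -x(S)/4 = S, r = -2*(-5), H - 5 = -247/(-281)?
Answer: 27760/281 ≈ 98.790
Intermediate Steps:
H = 1652/281 (H = 5 - 247/(-281) = 5 - 247*(-1/281) = 5 + 247/281 = 1652/281 ≈ 5.8790)
r = 10
x(S) = -4*S
r*(x(-1) + H) = 10*(-4*(-1) + 1652/281) = 10*(4 + 1652/281) = 10*(2776/281) = 27760/281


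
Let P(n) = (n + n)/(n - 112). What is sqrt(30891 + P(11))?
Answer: sqrt(315116869)/101 ≈ 175.76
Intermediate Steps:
P(n) = 2*n/(-112 + n) (P(n) = (2*n)/(-112 + n) = 2*n/(-112 + n))
sqrt(30891 + P(11)) = sqrt(30891 + 2*11/(-112 + 11)) = sqrt(30891 + 2*11/(-101)) = sqrt(30891 + 2*11*(-1/101)) = sqrt(30891 - 22/101) = sqrt(3119969/101) = sqrt(315116869)/101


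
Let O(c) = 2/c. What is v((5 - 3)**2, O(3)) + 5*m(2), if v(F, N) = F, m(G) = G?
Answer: 14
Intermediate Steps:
v((5 - 3)**2, O(3)) + 5*m(2) = (5 - 3)**2 + 5*2 = 2**2 + 10 = 4 + 10 = 14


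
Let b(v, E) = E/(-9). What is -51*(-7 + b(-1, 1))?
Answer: 1088/3 ≈ 362.67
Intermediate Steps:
b(v, E) = -E/9 (b(v, E) = E*(-1/9) = -E/9)
-51*(-7 + b(-1, 1)) = -51*(-7 - 1/9*1) = -51*(-7 - 1/9) = -51*(-64/9) = 1088/3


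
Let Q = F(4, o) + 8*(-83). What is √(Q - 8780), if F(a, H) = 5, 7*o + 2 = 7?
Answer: I*√9439 ≈ 97.155*I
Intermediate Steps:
o = 5/7 (o = -2/7 + (⅐)*7 = -2/7 + 1 = 5/7 ≈ 0.71429)
Q = -659 (Q = 5 + 8*(-83) = 5 - 664 = -659)
√(Q - 8780) = √(-659 - 8780) = √(-9439) = I*√9439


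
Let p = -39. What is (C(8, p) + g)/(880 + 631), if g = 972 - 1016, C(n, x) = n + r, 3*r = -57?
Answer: -55/1511 ≈ -0.036400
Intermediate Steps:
r = -19 (r = (⅓)*(-57) = -19)
C(n, x) = -19 + n (C(n, x) = n - 19 = -19 + n)
g = -44
(C(8, p) + g)/(880 + 631) = ((-19 + 8) - 44)/(880 + 631) = (-11 - 44)/1511 = -55*1/1511 = -55/1511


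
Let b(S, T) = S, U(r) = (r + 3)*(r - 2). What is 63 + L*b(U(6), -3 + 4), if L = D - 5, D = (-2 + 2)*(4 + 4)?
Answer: -117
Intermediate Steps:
U(r) = (-2 + r)*(3 + r) (U(r) = (3 + r)*(-2 + r) = (-2 + r)*(3 + r))
D = 0 (D = 0*8 = 0)
L = -5 (L = 0 - 5 = -5)
63 + L*b(U(6), -3 + 4) = 63 - 5*(-6 + 6 + 6**2) = 63 - 5*(-6 + 6 + 36) = 63 - 5*36 = 63 - 180 = -117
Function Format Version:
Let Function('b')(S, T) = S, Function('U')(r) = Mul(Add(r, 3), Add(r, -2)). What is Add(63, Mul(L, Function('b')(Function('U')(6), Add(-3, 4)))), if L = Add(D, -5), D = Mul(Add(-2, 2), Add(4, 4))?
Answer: -117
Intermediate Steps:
Function('U')(r) = Mul(Add(-2, r), Add(3, r)) (Function('U')(r) = Mul(Add(3, r), Add(-2, r)) = Mul(Add(-2, r), Add(3, r)))
D = 0 (D = Mul(0, 8) = 0)
L = -5 (L = Add(0, -5) = -5)
Add(63, Mul(L, Function('b')(Function('U')(6), Add(-3, 4)))) = Add(63, Mul(-5, Add(-6, 6, Pow(6, 2)))) = Add(63, Mul(-5, Add(-6, 6, 36))) = Add(63, Mul(-5, 36)) = Add(63, -180) = -117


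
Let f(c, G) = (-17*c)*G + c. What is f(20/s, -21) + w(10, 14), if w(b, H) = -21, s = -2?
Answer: -3601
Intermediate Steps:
f(c, G) = c - 17*G*c (f(c, G) = -17*G*c + c = c - 17*G*c)
f(20/s, -21) + w(10, 14) = (20/(-2))*(1 - 17*(-21)) - 21 = (20*(-½))*(1 + 357) - 21 = -10*358 - 21 = -3580 - 21 = -3601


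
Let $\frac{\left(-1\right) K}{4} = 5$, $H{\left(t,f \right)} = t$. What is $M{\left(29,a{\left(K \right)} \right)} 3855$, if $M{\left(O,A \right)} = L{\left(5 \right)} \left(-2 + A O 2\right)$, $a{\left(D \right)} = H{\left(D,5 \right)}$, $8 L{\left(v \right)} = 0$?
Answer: $0$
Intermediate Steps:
$L{\left(v \right)} = 0$ ($L{\left(v \right)} = \frac{1}{8} \cdot 0 = 0$)
$K = -20$ ($K = \left(-4\right) 5 = -20$)
$a{\left(D \right)} = D$
$M{\left(O,A \right)} = 0$ ($M{\left(O,A \right)} = 0 \left(-2 + A O 2\right) = 0 \left(-2 + 2 A O\right) = 0$)
$M{\left(29,a{\left(K \right)} \right)} 3855 = 0 \cdot 3855 = 0$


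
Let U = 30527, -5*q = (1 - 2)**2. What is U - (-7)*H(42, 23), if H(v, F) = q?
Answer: 152628/5 ≈ 30526.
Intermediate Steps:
q = -1/5 (q = -(1 - 2)**2/5 = -1/5*(-1)**2 = -1/5*1 = -1/5 ≈ -0.20000)
H(v, F) = -1/5
U - (-7)*H(42, 23) = 30527 - (-7)*(-1)/5 = 30527 - 1*7/5 = 30527 - 7/5 = 152628/5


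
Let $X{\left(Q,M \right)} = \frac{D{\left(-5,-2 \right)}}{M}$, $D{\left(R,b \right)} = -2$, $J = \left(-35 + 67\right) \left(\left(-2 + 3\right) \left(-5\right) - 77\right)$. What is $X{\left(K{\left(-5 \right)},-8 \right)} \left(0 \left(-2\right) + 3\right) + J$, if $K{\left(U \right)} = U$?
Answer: $- \frac{10493}{4} \approx -2623.3$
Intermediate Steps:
$J = -2624$ ($J = 32 \left(1 \left(-5\right) - 77\right) = 32 \left(-5 - 77\right) = 32 \left(-82\right) = -2624$)
$X{\left(Q,M \right)} = - \frac{2}{M}$
$X{\left(K{\left(-5 \right)},-8 \right)} \left(0 \left(-2\right) + 3\right) + J = - \frac{2}{-8} \left(0 \left(-2\right) + 3\right) - 2624 = \left(-2\right) \left(- \frac{1}{8}\right) \left(0 + 3\right) - 2624 = \frac{1}{4} \cdot 3 - 2624 = \frac{3}{4} - 2624 = - \frac{10493}{4}$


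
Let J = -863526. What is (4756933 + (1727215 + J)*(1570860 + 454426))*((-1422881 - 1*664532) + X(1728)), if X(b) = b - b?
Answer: -3651348736396624631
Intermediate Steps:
X(b) = 0
(4756933 + (1727215 + J)*(1570860 + 454426))*((-1422881 - 1*664532) + X(1728)) = (4756933 + (1727215 - 863526)*(1570860 + 454426))*((-1422881 - 1*664532) + 0) = (4756933 + 863689*2025286)*((-1422881 - 664532) + 0) = (4756933 + 1749217240054)*(-2087413 + 0) = 1749221996987*(-2087413) = -3651348736396624631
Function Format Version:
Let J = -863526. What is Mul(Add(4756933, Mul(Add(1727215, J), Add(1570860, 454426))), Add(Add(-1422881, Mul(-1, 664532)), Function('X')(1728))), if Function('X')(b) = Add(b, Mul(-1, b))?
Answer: -3651348736396624631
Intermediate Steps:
Function('X')(b) = 0
Mul(Add(4756933, Mul(Add(1727215, J), Add(1570860, 454426))), Add(Add(-1422881, Mul(-1, 664532)), Function('X')(1728))) = Mul(Add(4756933, Mul(Add(1727215, -863526), Add(1570860, 454426))), Add(Add(-1422881, Mul(-1, 664532)), 0)) = Mul(Add(4756933, Mul(863689, 2025286)), Add(Add(-1422881, -664532), 0)) = Mul(Add(4756933, 1749217240054), Add(-2087413, 0)) = Mul(1749221996987, -2087413) = -3651348736396624631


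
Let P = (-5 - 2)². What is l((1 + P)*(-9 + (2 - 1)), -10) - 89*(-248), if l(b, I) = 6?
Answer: 22078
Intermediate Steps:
P = 49 (P = (-7)² = 49)
l((1 + P)*(-9 + (2 - 1)), -10) - 89*(-248) = 6 - 89*(-248) = 6 + 22072 = 22078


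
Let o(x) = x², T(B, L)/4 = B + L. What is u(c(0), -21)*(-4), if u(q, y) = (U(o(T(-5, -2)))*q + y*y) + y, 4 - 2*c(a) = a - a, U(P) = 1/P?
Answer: -164641/98 ≈ -1680.0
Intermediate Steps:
T(B, L) = 4*B + 4*L (T(B, L) = 4*(B + L) = 4*B + 4*L)
c(a) = 2 (c(a) = 2 - (a - a)/2 = 2 - ½*0 = 2 + 0 = 2)
u(q, y) = y + y² + q/784 (u(q, y) = (q/((4*(-5) + 4*(-2))²) + y*y) + y = (q/((-20 - 8)²) + y²) + y = (q/((-28)²) + y²) + y = (q/784 + y²) + y = (y² + q/784) + y = y + y² + q/784)
u(c(0), -21)*(-4) = (-21 + (-21)² + (1/784)*2)*(-4) = (-21 + 441 + 1/392)*(-4) = (164641/392)*(-4) = -164641/98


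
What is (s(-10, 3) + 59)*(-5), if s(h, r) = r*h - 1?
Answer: -140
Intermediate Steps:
s(h, r) = -1 + h*r (s(h, r) = h*r - 1 = -1 + h*r)
(s(-10, 3) + 59)*(-5) = ((-1 - 10*3) + 59)*(-5) = ((-1 - 30) + 59)*(-5) = (-31 + 59)*(-5) = 28*(-5) = -140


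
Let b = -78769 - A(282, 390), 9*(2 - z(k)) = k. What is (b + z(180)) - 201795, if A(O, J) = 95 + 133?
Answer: -280810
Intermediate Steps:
z(k) = 2 - k/9
A(O, J) = 228
b = -78997 (b = -78769 - 1*228 = -78769 - 228 = -78997)
(b + z(180)) - 201795 = (-78997 + (2 - 1/9*180)) - 201795 = (-78997 + (2 - 20)) - 201795 = (-78997 - 18) - 201795 = -79015 - 201795 = -280810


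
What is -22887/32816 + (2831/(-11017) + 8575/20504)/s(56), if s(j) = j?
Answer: -2574329384265/3706445255744 ≈ -0.69456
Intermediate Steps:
-22887/32816 + (2831/(-11017) + 8575/20504)/s(56) = -22887/32816 + (2831/(-11017) + 8575/20504)/56 = -22887*1/32816 + (2831*(-1/11017) + 8575*(1/20504))*(1/56) = -22887/32816 + (-2831/11017 + 8575/20504)*(1/56) = -22887/32816 + (36423951/225892568)*(1/56) = -22887/32816 + 36423951/12649983808 = -2574329384265/3706445255744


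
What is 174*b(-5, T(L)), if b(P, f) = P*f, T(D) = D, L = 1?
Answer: -870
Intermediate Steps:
174*b(-5, T(L)) = 174*(-5*1) = 174*(-5) = -870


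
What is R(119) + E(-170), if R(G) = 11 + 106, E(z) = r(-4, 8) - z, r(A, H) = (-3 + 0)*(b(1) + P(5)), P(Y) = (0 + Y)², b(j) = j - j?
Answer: 212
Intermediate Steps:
b(j) = 0
P(Y) = Y²
r(A, H) = -75 (r(A, H) = (-3 + 0)*(0 + 5²) = -3*(0 + 25) = -3*25 = -75)
E(z) = -75 - z
R(G) = 117
R(119) + E(-170) = 117 + (-75 - 1*(-170)) = 117 + (-75 + 170) = 117 + 95 = 212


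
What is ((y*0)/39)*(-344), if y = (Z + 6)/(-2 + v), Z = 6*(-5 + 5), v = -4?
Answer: 0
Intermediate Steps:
Z = 0 (Z = 6*0 = 0)
y = -1 (y = (0 + 6)/(-2 - 4) = 6/(-6) = 6*(-⅙) = -1)
((y*0)/39)*(-344) = (-1*0/39)*(-344) = (0*(1/39))*(-344) = 0*(-344) = 0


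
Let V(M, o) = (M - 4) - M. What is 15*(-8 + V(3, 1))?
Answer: -180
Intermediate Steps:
V(M, o) = -4 (V(M, o) = (-4 + M) - M = -4)
15*(-8 + V(3, 1)) = 15*(-8 - 4) = 15*(-12) = -180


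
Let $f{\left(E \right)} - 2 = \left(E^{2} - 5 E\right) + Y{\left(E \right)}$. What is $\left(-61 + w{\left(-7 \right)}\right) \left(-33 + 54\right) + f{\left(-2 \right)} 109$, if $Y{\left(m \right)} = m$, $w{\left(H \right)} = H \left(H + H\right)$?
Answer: $2303$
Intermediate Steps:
$w{\left(H \right)} = 2 H^{2}$ ($w{\left(H \right)} = H 2 H = 2 H^{2}$)
$f{\left(E \right)} = 2 + E^{2} - 4 E$ ($f{\left(E \right)} = 2 + \left(\left(E^{2} - 5 E\right) + E\right) = 2 + \left(E^{2} - 4 E\right) = 2 + E^{2} - 4 E$)
$\left(-61 + w{\left(-7 \right)}\right) \left(-33 + 54\right) + f{\left(-2 \right)} 109 = \left(-61 + 2 \left(-7\right)^{2}\right) \left(-33 + 54\right) + \left(2 + \left(-2\right)^{2} - -8\right) 109 = \left(-61 + 2 \cdot 49\right) 21 + \left(2 + 4 + 8\right) 109 = \left(-61 + 98\right) 21 + 14 \cdot 109 = 37 \cdot 21 + 1526 = 777 + 1526 = 2303$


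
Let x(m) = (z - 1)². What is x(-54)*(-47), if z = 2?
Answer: -47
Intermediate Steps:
x(m) = 1 (x(m) = (2 - 1)² = 1² = 1)
x(-54)*(-47) = 1*(-47) = -47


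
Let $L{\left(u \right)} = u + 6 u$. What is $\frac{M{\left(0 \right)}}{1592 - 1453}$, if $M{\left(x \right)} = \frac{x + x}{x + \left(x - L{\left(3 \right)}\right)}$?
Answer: $0$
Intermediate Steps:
$L{\left(u \right)} = 7 u$
$M{\left(x \right)} = \frac{2 x}{-21 + 2 x}$ ($M{\left(x \right)} = \frac{x + x}{x + \left(x - 7 \cdot 3\right)} = \frac{2 x}{x + \left(x - 21\right)} = \frac{2 x}{x + \left(-21 + x\right)} = \frac{2 x}{-21 + 2 x}$)
$\frac{M{\left(0 \right)}}{1592 - 1453} = \frac{2 \cdot 0 \frac{1}{-21 + 2 \cdot 0}}{1592 - 1453} = \frac{2 \cdot 0 \frac{1}{-21 + 0}}{139} = 2 \cdot 0 \frac{1}{-21} \cdot \frac{1}{139} = 2 \cdot 0 \left(- \frac{1}{21}\right) \frac{1}{139} = 0 \cdot \frac{1}{139} = 0$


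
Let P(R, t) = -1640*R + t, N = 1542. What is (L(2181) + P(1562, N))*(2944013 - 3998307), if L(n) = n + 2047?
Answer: 2694680577540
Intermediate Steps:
P(R, t) = t - 1640*R
L(n) = 2047 + n
(L(2181) + P(1562, N))*(2944013 - 3998307) = ((2047 + 2181) + (1542 - 1640*1562))*(2944013 - 3998307) = (4228 + (1542 - 2561680))*(-1054294) = (4228 - 2560138)*(-1054294) = -2555910*(-1054294) = 2694680577540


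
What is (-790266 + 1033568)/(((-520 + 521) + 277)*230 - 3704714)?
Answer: -121651/1820387 ≈ -0.066827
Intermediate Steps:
(-790266 + 1033568)/(((-520 + 521) + 277)*230 - 3704714) = 243302/((1 + 277)*230 - 3704714) = 243302/(278*230 - 3704714) = 243302/(63940 - 3704714) = 243302/(-3640774) = 243302*(-1/3640774) = -121651/1820387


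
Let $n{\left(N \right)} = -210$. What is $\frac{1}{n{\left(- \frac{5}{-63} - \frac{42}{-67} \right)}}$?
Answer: $- \frac{1}{210} \approx -0.0047619$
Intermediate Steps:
$\frac{1}{n{\left(- \frac{5}{-63} - \frac{42}{-67} \right)}} = \frac{1}{-210} = - \frac{1}{210}$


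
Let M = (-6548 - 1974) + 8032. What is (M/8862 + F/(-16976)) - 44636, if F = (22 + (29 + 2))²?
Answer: -479652258145/10745808 ≈ -44636.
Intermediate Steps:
M = -490 (M = -8522 + 8032 = -490)
F = 2809 (F = (22 + 31)² = 53² = 2809)
(M/8862 + F/(-16976)) - 44636 = (-490/8862 + 2809/(-16976)) - 44636 = (-490*1/8862 + 2809*(-1/16976)) - 44636 = (-35/633 - 2809/16976) - 44636 = -2372257/10745808 - 44636 = -479652258145/10745808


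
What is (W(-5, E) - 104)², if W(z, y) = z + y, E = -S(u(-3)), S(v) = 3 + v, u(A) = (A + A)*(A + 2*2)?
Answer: 11236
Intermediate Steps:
u(A) = 2*A*(4 + A) (u(A) = (2*A)*(A + 4) = (2*A)*(4 + A) = 2*A*(4 + A))
E = 3 (E = -(3 + 2*(-3)*(4 - 3)) = -(3 + 2*(-3)*1) = -(3 - 6) = -1*(-3) = 3)
W(z, y) = y + z
(W(-5, E) - 104)² = ((3 - 5) - 104)² = (-2 - 104)² = (-106)² = 11236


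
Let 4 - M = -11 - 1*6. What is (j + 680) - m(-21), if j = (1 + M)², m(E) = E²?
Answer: 723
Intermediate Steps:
M = 21 (M = 4 - (-11 - 1*6) = 4 - (-11 - 6) = 4 - 1*(-17) = 4 + 17 = 21)
j = 484 (j = (1 + 21)² = 22² = 484)
(j + 680) - m(-21) = (484 + 680) - 1*(-21)² = 1164 - 1*441 = 1164 - 441 = 723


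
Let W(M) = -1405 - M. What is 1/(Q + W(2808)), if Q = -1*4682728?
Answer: -1/4686941 ≈ -2.1336e-7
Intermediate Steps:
Q = -4682728
1/(Q + W(2808)) = 1/(-4682728 + (-1405 - 1*2808)) = 1/(-4682728 + (-1405 - 2808)) = 1/(-4682728 - 4213) = 1/(-4686941) = -1/4686941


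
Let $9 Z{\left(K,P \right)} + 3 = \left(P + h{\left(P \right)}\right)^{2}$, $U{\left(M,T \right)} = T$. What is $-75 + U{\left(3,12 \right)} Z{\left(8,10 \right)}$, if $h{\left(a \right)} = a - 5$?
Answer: $221$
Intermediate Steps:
$h{\left(a \right)} = -5 + a$
$Z{\left(K,P \right)} = - \frac{1}{3} + \frac{\left(-5 + 2 P\right)^{2}}{9}$ ($Z{\left(K,P \right)} = - \frac{1}{3} + \frac{\left(P + \left(-5 + P\right)\right)^{2}}{9} = - \frac{1}{3} + \frac{\left(-5 + 2 P\right)^{2}}{9}$)
$-75 + U{\left(3,12 \right)} Z{\left(8,10 \right)} = -75 + 12 \left(- \frac{1}{3} + \frac{\left(-5 + 2 \cdot 10\right)^{2}}{9}\right) = -75 + 12 \left(- \frac{1}{3} + \frac{\left(-5 + 20\right)^{2}}{9}\right) = -75 + 12 \left(- \frac{1}{3} + \frac{15^{2}}{9}\right) = -75 + 12 \left(- \frac{1}{3} + \frac{1}{9} \cdot 225\right) = -75 + 12 \left(- \frac{1}{3} + 25\right) = -75 + 12 \cdot \frac{74}{3} = -75 + 296 = 221$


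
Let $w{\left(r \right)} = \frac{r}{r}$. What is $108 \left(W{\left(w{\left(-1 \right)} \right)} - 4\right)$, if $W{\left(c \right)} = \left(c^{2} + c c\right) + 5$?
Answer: $324$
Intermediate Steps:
$w{\left(r \right)} = 1$
$W{\left(c \right)} = 5 + 2 c^{2}$ ($W{\left(c \right)} = \left(c^{2} + c^{2}\right) + 5 = 2 c^{2} + 5 = 5 + 2 c^{2}$)
$108 \left(W{\left(w{\left(-1 \right)} \right)} - 4\right) = 108 \left(\left(5 + 2 \cdot 1^{2}\right) - 4\right) = 108 \left(\left(5 + 2 \cdot 1\right) - 4\right) = 108 \left(\left(5 + 2\right) - 4\right) = 108 \left(7 - 4\right) = 108 \cdot 3 = 324$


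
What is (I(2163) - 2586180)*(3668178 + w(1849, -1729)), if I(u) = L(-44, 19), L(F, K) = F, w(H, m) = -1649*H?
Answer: -1601330417648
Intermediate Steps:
I(u) = -44
(I(2163) - 2586180)*(3668178 + w(1849, -1729)) = (-44 - 2586180)*(3668178 - 1649*1849) = -2586224*(3668178 - 3049001) = -2586224*619177 = -1601330417648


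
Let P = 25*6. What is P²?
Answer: 22500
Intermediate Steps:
P = 150
P² = 150² = 22500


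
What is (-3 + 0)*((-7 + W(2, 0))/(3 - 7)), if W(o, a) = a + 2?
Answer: -15/4 ≈ -3.7500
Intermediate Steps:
W(o, a) = 2 + a
(-3 + 0)*((-7 + W(2, 0))/(3 - 7)) = (-3 + 0)*((-7 + (2 + 0))/(3 - 7)) = -3*(-7 + 2)/(-4) = -(-15)*(-1)/4 = -3*5/4 = -15/4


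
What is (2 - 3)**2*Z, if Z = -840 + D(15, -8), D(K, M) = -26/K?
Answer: -12626/15 ≈ -841.73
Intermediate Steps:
Z = -12626/15 (Z = -840 - 26/15 = -12626/15 ≈ -841.73)
(2 - 3)**2*Z = (2 - 3)**2*(-12626/15) = (-1)**2*(-12626/15) = 1*(-12626/15) = -12626/15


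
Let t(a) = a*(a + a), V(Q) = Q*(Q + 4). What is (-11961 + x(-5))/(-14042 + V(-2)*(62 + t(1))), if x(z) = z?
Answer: 5983/7149 ≈ 0.83690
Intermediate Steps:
V(Q) = Q*(4 + Q)
t(a) = 2*a**2 (t(a) = a*(2*a) = 2*a**2)
(-11961 + x(-5))/(-14042 + V(-2)*(62 + t(1))) = (-11961 - 5)/(-14042 + (-2*(4 - 2))*(62 + 2*1**2)) = -11966/(-14042 + (-2*2)*(62 + 2*1)) = -11966/(-14042 - 4*(62 + 2)) = -11966/(-14042 - 4*64) = -11966/(-14042 - 256) = -11966/(-14298) = -11966*(-1/14298) = 5983/7149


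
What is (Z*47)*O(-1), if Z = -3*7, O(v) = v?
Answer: 987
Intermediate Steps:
Z = -21
(Z*47)*O(-1) = -21*47*(-1) = -987*(-1) = 987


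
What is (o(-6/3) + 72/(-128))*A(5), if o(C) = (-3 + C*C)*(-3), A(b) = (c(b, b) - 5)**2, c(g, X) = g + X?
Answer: -1425/16 ≈ -89.063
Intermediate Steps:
c(g, X) = X + g
A(b) = (-5 + 2*b)**2 (A(b) = ((b + b) - 5)**2 = (2*b - 5)**2 = (-5 + 2*b)**2)
o(C) = 9 - 3*C**2 (o(C) = (-3 + C**2)*(-3) = 9 - 3*C**2)
(o(-6/3) + 72/(-128))*A(5) = ((9 - 3*(-6/3)**2) + 72/(-128))*(-5 + 2*5)**2 = ((9 - 3*(-6*1/3)**2) + 72*(-1/128))*(-5 + 10)**2 = ((9 - 3*(-2)**2) - 9/16)*5**2 = ((9 - 3*4) - 9/16)*25 = ((9 - 12) - 9/16)*25 = (-3 - 9/16)*25 = -57/16*25 = -1425/16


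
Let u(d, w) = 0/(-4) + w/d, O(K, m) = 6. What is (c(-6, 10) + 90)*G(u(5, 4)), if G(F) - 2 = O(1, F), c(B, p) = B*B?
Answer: 1008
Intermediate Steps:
c(B, p) = B²
u(d, w) = w/d (u(d, w) = 0*(-¼) + w/d = 0 + w/d = w/d)
G(F) = 8 (G(F) = 2 + 6 = 8)
(c(-6, 10) + 90)*G(u(5, 4)) = ((-6)² + 90)*8 = (36 + 90)*8 = 126*8 = 1008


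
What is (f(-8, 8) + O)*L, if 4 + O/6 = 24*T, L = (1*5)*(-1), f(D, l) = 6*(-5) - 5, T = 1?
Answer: -425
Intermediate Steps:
f(D, l) = -35 (f(D, l) = -30 - 5 = -35)
L = -5 (L = 5*(-1) = -5)
O = 120 (O = -24 + 6*(24*1) = -24 + 6*24 = -24 + 144 = 120)
(f(-8, 8) + O)*L = (-35 + 120)*(-5) = 85*(-5) = -425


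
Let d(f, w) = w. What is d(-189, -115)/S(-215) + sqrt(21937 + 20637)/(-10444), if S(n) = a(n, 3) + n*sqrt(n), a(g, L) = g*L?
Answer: 69/9632 - sqrt(42574)/10444 - 23*I*sqrt(215)/9632 ≈ -0.012593 - 0.035013*I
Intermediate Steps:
a(g, L) = L*g
S(n) = n**(3/2) + 3*n (S(n) = 3*n + n*sqrt(n) = 3*n + n**(3/2) = n**(3/2) + 3*n)
d(-189, -115)/S(-215) + sqrt(21937 + 20637)/(-10444) = -115/((-215)**(3/2) + 3*(-215)) + sqrt(21937 + 20637)/(-10444) = -115/(-215*I*sqrt(215) - 645) + sqrt(42574)*(-1/10444) = -115/(-645 - 215*I*sqrt(215)) - sqrt(42574)/10444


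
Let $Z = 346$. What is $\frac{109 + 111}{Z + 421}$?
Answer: $\frac{220}{767} \approx 0.28683$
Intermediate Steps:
$\frac{109 + 111}{Z + 421} = \frac{109 + 111}{346 + 421} = \frac{220}{767}$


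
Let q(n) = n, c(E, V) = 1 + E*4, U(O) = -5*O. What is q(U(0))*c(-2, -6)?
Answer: 0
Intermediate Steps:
c(E, V) = 1 + 4*E
q(U(0))*c(-2, -6) = (-5*0)*(1 + 4*(-2)) = 0*(1 - 8) = 0*(-7) = 0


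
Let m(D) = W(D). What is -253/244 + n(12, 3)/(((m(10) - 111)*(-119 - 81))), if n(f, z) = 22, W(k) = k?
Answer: -319077/308050 ≈ -1.0358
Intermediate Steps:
m(D) = D
-253/244 + n(12, 3)/(((m(10) - 111)*(-119 - 81))) = -253/244 + 22/(((10 - 111)*(-119 - 81))) = -253*1/244 + 22/((-101*(-200))) = -253/244 + 22/20200 = -253/244 + 22*(1/20200) = -253/244 + 11/10100 = -319077/308050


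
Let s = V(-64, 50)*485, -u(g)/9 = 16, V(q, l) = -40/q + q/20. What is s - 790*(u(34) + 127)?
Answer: 97449/8 ≈ 12181.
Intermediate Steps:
V(q, l) = -40/q + q/20 (V(q, l) = -40/q + q*(1/20) = -40/q + q/20)
u(g) = -144 (u(g) = -9*16 = -144)
s = -9991/8 (s = (-40/(-64) + (1/20)*(-64))*485 = (-40*(-1/64) - 16/5)*485 = (5/8 - 16/5)*485 = -103/40*485 = -9991/8 ≈ -1248.9)
s - 790*(u(34) + 127) = -9991/8 - 790*(-144 + 127) = -9991/8 - 790*(-17) = -9991/8 - 1*(-13430) = -9991/8 + 13430 = 97449/8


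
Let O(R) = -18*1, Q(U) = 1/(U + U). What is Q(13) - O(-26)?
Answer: 469/26 ≈ 18.038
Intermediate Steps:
Q(U) = 1/(2*U)
O(R) = -18
Q(13) - O(-26) = (1/2)/13 - 1*(-18) = (1/2)*(1/13) + 18 = 1/26 + 18 = 469/26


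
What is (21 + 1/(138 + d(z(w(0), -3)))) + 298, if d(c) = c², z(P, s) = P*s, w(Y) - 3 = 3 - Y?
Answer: 147379/462 ≈ 319.00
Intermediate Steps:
w(Y) = 6 - Y (w(Y) = 3 + (3 - Y) = 6 - Y)
(21 + 1/(138 + d(z(w(0), -3)))) + 298 = (21 + 1/(138 + ((6 - 1*0)*(-3))²)) + 298 = (21 + 1/(138 + ((6 + 0)*(-3))²)) + 298 = (21 + 1/(138 + (6*(-3))²)) + 298 = (21 + 1/(138 + (-18)²)) + 298 = (21 + 1/(138 + 324)) + 298 = (21 + 1/462) + 298 = 9703/462 + 298 = 147379/462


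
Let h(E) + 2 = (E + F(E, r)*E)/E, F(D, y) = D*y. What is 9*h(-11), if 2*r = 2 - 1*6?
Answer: 189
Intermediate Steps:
r = -2 (r = (2 - 1*6)/2 = (2 - 6)/2 = (½)*(-4) = -2)
h(E) = -2 + (E - 2*E²)/E (h(E) = -2 + (E + (E*(-2))*E)/E = -2 + (E + (-2*E)*E)/E = -2 + (E - 2*E²)/E)
9*h(-11) = 9*(-1 - 2*(-11)) = 9*(-1 + 22) = 9*21 = 189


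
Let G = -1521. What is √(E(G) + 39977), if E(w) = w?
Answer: 2*√9614 ≈ 196.10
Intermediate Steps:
√(E(G) + 39977) = √(-1521 + 39977) = √38456 = 2*√9614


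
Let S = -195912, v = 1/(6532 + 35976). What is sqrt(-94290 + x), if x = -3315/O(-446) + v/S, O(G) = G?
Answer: I*sqrt(2258094192751509850096930086)/154758790584 ≈ 307.05*I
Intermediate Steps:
v = 1/42508 ≈ 2.3525e-5
x = 13803373742897/1857105487008 (x = -3315/(-446) + (1/42508)/(-195912) = -3315*(-1/446) + (1/42508)*(-1/195912) = 3315/446 - 1/8327827296 = 13803373742897/1857105487008 ≈ 7.4327)
sqrt(-94290 + x) = sqrt(-94290 + 13803373742897/1857105487008) = sqrt(-175092672996241423/1857105487008) = I*sqrt(2258094192751509850096930086)/154758790584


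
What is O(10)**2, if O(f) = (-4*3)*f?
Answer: 14400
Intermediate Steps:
O(f) = -12*f
O(10)**2 = (-12*10)**2 = (-120)**2 = 14400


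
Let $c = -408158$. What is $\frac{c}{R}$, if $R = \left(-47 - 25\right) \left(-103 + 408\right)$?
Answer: $\frac{204079}{10980} \approx 18.586$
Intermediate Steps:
$R = -21960$ ($R = \left(-72\right) 305 = -21960$)
$\frac{c}{R} = - \frac{408158}{-21960} = \left(-408158\right) \left(- \frac{1}{21960}\right) = \frac{204079}{10980}$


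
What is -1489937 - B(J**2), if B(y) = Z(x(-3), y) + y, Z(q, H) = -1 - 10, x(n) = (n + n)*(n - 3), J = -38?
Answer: -1491370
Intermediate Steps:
x(n) = 2*n*(-3 + n) (x(n) = (2*n)*(-3 + n) = 2*n*(-3 + n))
Z(q, H) = -11
B(y) = -11 + y
-1489937 - B(J**2) = -1489937 - (-11 + (-38)**2) = -1489937 - (-11 + 1444) = -1489937 - 1*1433 = -1489937 - 1433 = -1491370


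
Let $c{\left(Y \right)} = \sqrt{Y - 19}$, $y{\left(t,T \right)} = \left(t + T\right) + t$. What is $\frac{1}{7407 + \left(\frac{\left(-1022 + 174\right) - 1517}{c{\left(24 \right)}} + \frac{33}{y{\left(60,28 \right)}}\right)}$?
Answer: $\frac{162247812}{1177302920281} + \frac{10360592 \sqrt{5}}{1177302920281} \approx 0.00015749$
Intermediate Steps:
$y{\left(t,T \right)} = T + 2 t$ ($y{\left(t,T \right)} = \left(T + t\right) + t = T + 2 t$)
$c{\left(Y \right)} = \sqrt{-19 + Y}$
$\frac{1}{7407 + \left(\frac{\left(-1022 + 174\right) - 1517}{c{\left(24 \right)}} + \frac{33}{y{\left(60,28 \right)}}\right)} = \frac{1}{7407 + \left(\frac{\left(-1022 + 174\right) - 1517}{\sqrt{-19 + 24}} + \frac{33}{28 + 2 \cdot 60}\right)} = \frac{1}{7407 + \left(\frac{-848 - 1517}{\sqrt{5}} + \frac{33}{28 + 120}\right)} = \frac{1}{7407 + \left(- 2365 \frac{\sqrt{5}}{5} + \frac{33}{148}\right)} = \frac{1}{7407 + \left(- 473 \sqrt{5} + 33 \cdot \frac{1}{148}\right)} = \frac{1}{7407 + \left(- 473 \sqrt{5} + \frac{33}{148}\right)} = \frac{1}{7407 + \left(\frac{33}{148} - 473 \sqrt{5}\right)} = \frac{1}{\frac{1096269}{148} - 473 \sqrt{5}}$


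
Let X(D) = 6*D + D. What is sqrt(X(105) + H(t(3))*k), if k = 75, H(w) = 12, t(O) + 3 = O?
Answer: sqrt(1635) ≈ 40.435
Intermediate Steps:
t(O) = -3 + O
X(D) = 7*D
sqrt(X(105) + H(t(3))*k) = sqrt(7*105 + 12*75) = sqrt(735 + 900) = sqrt(1635)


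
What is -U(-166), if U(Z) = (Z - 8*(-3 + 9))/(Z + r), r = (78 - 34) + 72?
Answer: -107/25 ≈ -4.2800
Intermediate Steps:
r = 116 (r = 44 + 72 = 116)
U(Z) = (-48 + Z)/(116 + Z) (U(Z) = (Z - 8*(-3 + 9))/(Z + 116) = (Z - 8*6)/(116 + Z) = (Z - 48)/(116 + Z) = (-48 + Z)/(116 + Z))
-U(-166) = -(-48 - 166)/(116 - 166) = -(-214)/(-50) = -(-1)*(-214)/50 = -1*107/25 = -107/25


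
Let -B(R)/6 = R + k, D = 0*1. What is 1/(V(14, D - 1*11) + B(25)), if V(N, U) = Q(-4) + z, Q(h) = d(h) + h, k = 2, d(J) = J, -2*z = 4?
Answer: -1/172 ≈ -0.0058140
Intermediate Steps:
z = -2 (z = -½*4 = -2)
D = 0
B(R) = -12 - 6*R (B(R) = -6*(R + 2) = -6*(2 + R) = -12 - 6*R)
Q(h) = 2*h (Q(h) = h + h = 2*h)
V(N, U) = -10 (V(N, U) = 2*(-4) - 2 = -8 - 2 = -10)
1/(V(14, D - 1*11) + B(25)) = 1/(-10 + (-12 - 6*25)) = 1/(-10 + (-12 - 150)) = 1/(-10 - 162) = 1/(-172) = -1/172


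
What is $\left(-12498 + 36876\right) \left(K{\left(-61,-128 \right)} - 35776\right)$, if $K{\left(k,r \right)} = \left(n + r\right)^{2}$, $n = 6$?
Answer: $-509305176$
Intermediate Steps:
$K{\left(k,r \right)} = \left(6 + r\right)^{2}$
$\left(-12498 + 36876\right) \left(K{\left(-61,-128 \right)} - 35776\right) = \left(-12498 + 36876\right) \left(\left(6 - 128\right)^{2} - 35776\right) = 24378 \left(\left(-122\right)^{2} - 35776\right) = 24378 \left(14884 - 35776\right) = 24378 \left(-20892\right) = -509305176$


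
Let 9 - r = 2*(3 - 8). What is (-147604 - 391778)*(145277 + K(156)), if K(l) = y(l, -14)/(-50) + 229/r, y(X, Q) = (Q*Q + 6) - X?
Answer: -37223756688666/475 ≈ -7.8366e+10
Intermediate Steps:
r = 19 (r = 9 - 2*(3 - 8) = 9 - 2*(-5) = 9 - 1*(-10) = 9 + 10 = 19)
y(X, Q) = 6 + Q**2 - X (y(X, Q) = (Q**2 + 6) - X = (6 + Q**2) - X = 6 + Q**2 - X)
K(l) = 3806/475 + l/50 (K(l) = (6 + (-14)**2 - l)/(-50) + 229/19 = (6 + 196 - l)*(-1/50) + 229*(1/19) = (202 - l)*(-1/50) + 229/19 = (-101/25 + l/50) + 229/19 = 3806/475 + l/50)
(-147604 - 391778)*(145277 + K(156)) = (-147604 - 391778)*(145277 + (3806/475 + (1/50)*156)) = -539382*(145277 + (3806/475 + 78/25)) = -539382*(145277 + 5288/475) = -539382*69011863/475 = -37223756688666/475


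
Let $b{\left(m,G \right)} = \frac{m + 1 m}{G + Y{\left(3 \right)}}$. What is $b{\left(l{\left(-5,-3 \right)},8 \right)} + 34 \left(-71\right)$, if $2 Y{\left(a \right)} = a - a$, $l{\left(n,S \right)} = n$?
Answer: $- \frac{9661}{4} \approx -2415.3$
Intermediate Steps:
$Y{\left(a \right)} = 0$ ($Y{\left(a \right)} = \frac{a - a}{2} = \frac{1}{2} \cdot 0 = 0$)
$b{\left(m,G \right)} = \frac{2 m}{G}$ ($b{\left(m,G \right)} = \frac{m + 1 m}{G + 0} = \frac{m + m}{G} = \frac{2 m}{G}$)
$b{\left(l{\left(-5,-3 \right)},8 \right)} + 34 \left(-71\right) = 2 \left(-5\right) \frac{1}{8} + 34 \left(-71\right) = 2 \left(-5\right) \frac{1}{8} - 2414 = - \frac{5}{4} - 2414 = - \frac{9661}{4}$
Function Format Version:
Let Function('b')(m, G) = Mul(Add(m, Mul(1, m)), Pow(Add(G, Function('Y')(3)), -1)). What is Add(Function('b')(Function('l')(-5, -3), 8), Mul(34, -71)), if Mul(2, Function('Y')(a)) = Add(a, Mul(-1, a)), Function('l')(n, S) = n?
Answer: Rational(-9661, 4) ≈ -2415.3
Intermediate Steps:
Function('Y')(a) = 0 (Function('Y')(a) = Mul(Rational(1, 2), Add(a, Mul(-1, a))) = Mul(Rational(1, 2), 0) = 0)
Function('b')(m, G) = Mul(2, m, Pow(G, -1)) (Function('b')(m, G) = Mul(Add(m, Mul(1, m)), Pow(Add(G, 0), -1)) = Mul(Add(m, m), Pow(G, -1)) = Mul(Mul(2, m), Pow(G, -1)) = Mul(2, m, Pow(G, -1)))
Add(Function('b')(Function('l')(-5, -3), 8), Mul(34, -71)) = Add(Mul(2, -5, Pow(8, -1)), Mul(34, -71)) = Add(Mul(2, -5, Rational(1, 8)), -2414) = Add(Rational(-5, 4), -2414) = Rational(-9661, 4)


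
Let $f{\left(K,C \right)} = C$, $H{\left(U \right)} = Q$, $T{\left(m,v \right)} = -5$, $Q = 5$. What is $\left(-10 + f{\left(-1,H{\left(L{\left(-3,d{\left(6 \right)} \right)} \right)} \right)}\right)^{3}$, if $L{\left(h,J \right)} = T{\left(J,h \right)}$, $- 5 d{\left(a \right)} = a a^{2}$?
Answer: $-125$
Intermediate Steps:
$d{\left(a \right)} = - \frac{a^{3}}{5}$ ($d{\left(a \right)} = - \frac{a a^{2}}{5} = - \frac{a^{3}}{5}$)
$L{\left(h,J \right)} = -5$
$H{\left(U \right)} = 5$
$\left(-10 + f{\left(-1,H{\left(L{\left(-3,d{\left(6 \right)} \right)} \right)} \right)}\right)^{3} = \left(-10 + 5\right)^{3} = \left(-5\right)^{3} = -125$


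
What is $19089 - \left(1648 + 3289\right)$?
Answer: $14152$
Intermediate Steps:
$19089 - \left(1648 + 3289\right) = 19089 - 4937 = 14152$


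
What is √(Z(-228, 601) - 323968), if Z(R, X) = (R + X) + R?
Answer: I*√323823 ≈ 569.05*I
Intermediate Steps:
Z(R, X) = X + 2*R
√(Z(-228, 601) - 323968) = √((601 + 2*(-228)) - 323968) = √((601 - 456) - 323968) = √(145 - 323968) = √(-323823) = I*√323823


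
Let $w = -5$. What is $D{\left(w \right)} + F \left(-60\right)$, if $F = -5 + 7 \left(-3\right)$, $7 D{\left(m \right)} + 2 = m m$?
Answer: $\frac{10943}{7} \approx 1563.3$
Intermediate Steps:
$D{\left(m \right)} = - \frac{2}{7} + \frac{m^{2}}{7}$ ($D{\left(m \right)} = - \frac{2}{7} + \frac{m m}{7} = - \frac{2}{7} + \frac{m^{2}}{7}$)
$F = -26$ ($F = -5 - 21 = -26$)
$D{\left(w \right)} + F \left(-60\right) = \left(- \frac{2}{7} + \frac{\left(-5\right)^{2}}{7}\right) - -1560 = \left(- \frac{2}{7} + \frac{1}{7} \cdot 25\right) + 1560 = \left(- \frac{2}{7} + \frac{25}{7}\right) + 1560 = \frac{23}{7} + 1560 = \frac{10943}{7}$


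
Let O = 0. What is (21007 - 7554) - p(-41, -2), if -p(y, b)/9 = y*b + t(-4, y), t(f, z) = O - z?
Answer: 14560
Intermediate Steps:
t(f, z) = -z (t(f, z) = 0 - z = -z)
p(y, b) = 9*y - 9*b*y (p(y, b) = -9*(y*b - y) = -9*(b*y - y) = -9*(-y + b*y) = 9*y - 9*b*y)
(21007 - 7554) - p(-41, -2) = (21007 - 7554) - 9*(-41)*(1 - 1*(-2)) = 13453 - 9*(-41)*(1 + 2) = 13453 - 9*(-41)*3 = 13453 - 1*(-1107) = 13453 + 1107 = 14560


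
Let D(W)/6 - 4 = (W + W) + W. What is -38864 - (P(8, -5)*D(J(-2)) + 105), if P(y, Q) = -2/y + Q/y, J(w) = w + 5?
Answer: -155603/4 ≈ -38901.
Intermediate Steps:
J(w) = 5 + w
D(W) = 24 + 18*W (D(W) = 24 + 6*((W + W) + W) = 24 + 6*(2*W + W) = 24 + 6*(3*W) = 24 + 18*W)
-38864 - (P(8, -5)*D(J(-2)) + 105) = -38864 - (((-2 - 5)/8)*(24 + 18*(5 - 2)) + 105) = -38864 - (((⅛)*(-7))*(24 + 18*3) + 105) = -38864 - (-7*(24 + 54)/8 + 105) = -38864 - (-7/8*78 + 105) = -38864 - (-273/4 + 105) = -38864 - 1*147/4 = -38864 - 147/4 = -155603/4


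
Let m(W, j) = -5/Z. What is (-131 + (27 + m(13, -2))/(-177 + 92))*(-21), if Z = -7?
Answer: 234417/85 ≈ 2757.8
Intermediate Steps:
m(W, j) = 5/7 (m(W, j) = -5/(-7) = -5*(-⅐) = 5/7)
(-131 + (27 + m(13, -2))/(-177 + 92))*(-21) = (-131 + (27 + 5/7)/(-177 + 92))*(-21) = (-131 + (194/7)/(-85))*(-21) = (-131 + (194/7)*(-1/85))*(-21) = (-131 - 194/595)*(-21) = -78139/595*(-21) = 234417/85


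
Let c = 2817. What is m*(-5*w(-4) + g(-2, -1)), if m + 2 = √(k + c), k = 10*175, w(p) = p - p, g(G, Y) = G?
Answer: 4 - 2*√4567 ≈ -131.16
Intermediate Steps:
w(p) = 0
k = 1750
m = -2 + √4567 (m = -2 + √(1750 + 2817) = -2 + √4567 ≈ 65.580)
m*(-5*w(-4) + g(-2, -1)) = (-2 + √4567)*(-5*0 - 2) = (-2 + √4567)*(0 - 2) = (-2 + √4567)*(-2) = 4 - 2*√4567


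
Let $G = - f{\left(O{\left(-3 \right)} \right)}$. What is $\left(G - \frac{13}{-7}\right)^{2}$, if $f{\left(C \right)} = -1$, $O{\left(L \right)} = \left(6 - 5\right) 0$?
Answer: $\frac{400}{49} \approx 8.1633$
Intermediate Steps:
$O{\left(L \right)} = 0$ ($O{\left(L \right)} = 1 \cdot 0 = 0$)
$G = 1$ ($G = \left(-1\right) \left(-1\right) = 1$)
$\left(G - \frac{13}{-7}\right)^{2} = \left(1 - \frac{13}{-7}\right)^{2} = \left(1 - - \frac{13}{7}\right)^{2} = \left(1 + \frac{13}{7}\right)^{2} = \left(\frac{20}{7}\right)^{2} = \frac{400}{49}$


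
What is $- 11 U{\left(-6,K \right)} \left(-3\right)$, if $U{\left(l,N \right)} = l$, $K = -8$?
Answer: $-198$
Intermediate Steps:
$- 11 U{\left(-6,K \right)} \left(-3\right) = \left(-11\right) \left(-6\right) \left(-3\right) = 66 \left(-3\right) = -198$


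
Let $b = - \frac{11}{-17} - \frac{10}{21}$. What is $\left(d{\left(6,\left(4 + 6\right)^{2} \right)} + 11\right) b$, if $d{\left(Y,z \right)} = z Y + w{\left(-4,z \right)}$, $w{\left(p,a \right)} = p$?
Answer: $\frac{37027}{357} \approx 103.72$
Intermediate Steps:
$b = \frac{61}{357}$ ($b = \left(-11\right) \left(- \frac{1}{17}\right) - \frac{10}{21} = \frac{11}{17} - \frac{10}{21} = \frac{61}{357} \approx 0.17087$)
$d{\left(Y,z \right)} = -4 + Y z$ ($d{\left(Y,z \right)} = z Y - 4 = Y z - 4 = -4 + Y z$)
$\left(d{\left(6,\left(4 + 6\right)^{2} \right)} + 11\right) b = \left(\left(-4 + 6 \left(4 + 6\right)^{2}\right) + 11\right) \frac{61}{357} = \left(\left(-4 + 6 \cdot 10^{2}\right) + 11\right) \frac{61}{357} = \left(\left(-4 + 6 \cdot 100\right) + 11\right) \frac{61}{357} = \left(\left(-4 + 600\right) + 11\right) \frac{61}{357} = \left(596 + 11\right) \frac{61}{357} = 607 \cdot \frac{61}{357} = \frac{37027}{357}$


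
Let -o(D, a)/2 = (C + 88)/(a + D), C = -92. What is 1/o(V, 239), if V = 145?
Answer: 48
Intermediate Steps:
o(D, a) = 8/(D + a) (o(D, a) = -2*(-92 + 88)/(a + D) = -(-8)/(D + a) = 8/(D + a))
1/o(V, 239) = 1/(8/(145 + 239)) = 1/(8/384) = 1/(8*(1/384)) = 1/(1/48) = 48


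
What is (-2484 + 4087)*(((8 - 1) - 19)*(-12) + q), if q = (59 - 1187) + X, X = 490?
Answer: -791882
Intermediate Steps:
q = -638 (q = (59 - 1187) + 490 = -1128 + 490 = -638)
(-2484 + 4087)*(((8 - 1) - 19)*(-12) + q) = (-2484 + 4087)*(((8 - 1) - 19)*(-12) - 638) = 1603*((7 - 19)*(-12) - 638) = 1603*(-12*(-12) - 638) = 1603*(144 - 638) = 1603*(-494) = -791882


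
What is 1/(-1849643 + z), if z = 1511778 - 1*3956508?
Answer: -1/4294373 ≈ -2.3286e-7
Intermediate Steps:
z = -2444730 (z = 1511778 - 3956508 = -2444730)
1/(-1849643 + z) = 1/(-1849643 - 2444730) = 1/(-4294373) = -1/4294373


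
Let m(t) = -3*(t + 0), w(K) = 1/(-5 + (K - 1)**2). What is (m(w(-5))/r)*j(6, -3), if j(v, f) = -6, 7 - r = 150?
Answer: -18/4433 ≈ -0.0040605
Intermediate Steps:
r = -143 (r = 7 - 1*150 = 7 - 150 = -143)
w(K) = 1/(-5 + (-1 + K)**2)
m(t) = -3*t
(m(w(-5))/r)*j(6, -3) = (-3/(-5 + (-1 - 5)**2)/(-143))*(-6) = (-3/(-5 + (-6)**2)*(-1/143))*(-6) = (-3/(-5 + 36)*(-1/143))*(-6) = (-3/31*(-1/143))*(-6) = (-3*1/31*(-1/143))*(-6) = -3/31*(-1/143)*(-6) = (3/4433)*(-6) = -18/4433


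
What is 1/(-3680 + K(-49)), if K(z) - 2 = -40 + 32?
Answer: -1/3686 ≈ -0.00027130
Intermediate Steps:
K(z) = -6 (K(z) = 2 + (-40 + 32) = 2 - 8 = -6)
1/(-3680 + K(-49)) = 1/(-3680 - 6) = 1/(-3686) = -1/3686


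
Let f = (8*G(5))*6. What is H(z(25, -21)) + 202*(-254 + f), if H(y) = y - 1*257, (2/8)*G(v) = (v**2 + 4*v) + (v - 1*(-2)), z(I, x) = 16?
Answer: 1965219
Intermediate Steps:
G(v) = 8 + 4*v**2 + 20*v (G(v) = 4*((v**2 + 4*v) + (v - 1*(-2))) = 4*((v**2 + 4*v) + (v + 2)) = 4*((v**2 + 4*v) + (2 + v)) = 4*(2 + v**2 + 5*v) = 8 + 4*v**2 + 20*v)
f = 9984 (f = (8*(8 + 4*5**2 + 20*5))*6 = (8*(8 + 4*25 + 100))*6 = (8*(8 + 100 + 100))*6 = (8*208)*6 = 1664*6 = 9984)
H(y) = -257 + y (H(y) = y - 257 = -257 + y)
H(z(25, -21)) + 202*(-254 + f) = (-257 + 16) + 202*(-254 + 9984) = -241 + 202*9730 = -241 + 1965460 = 1965219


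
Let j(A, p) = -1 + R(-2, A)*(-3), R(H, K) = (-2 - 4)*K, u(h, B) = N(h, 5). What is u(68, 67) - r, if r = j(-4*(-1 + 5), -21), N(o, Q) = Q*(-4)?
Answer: 269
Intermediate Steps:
N(o, Q) = -4*Q
u(h, B) = -20 (u(h, B) = -4*5 = -20)
R(H, K) = -6*K
j(A, p) = -1 + 18*A (j(A, p) = -1 - 6*A*(-3) = -1 + 18*A)
r = -289 (r = -1 + 18*(-4*(-1 + 5)) = -1 + 18*(-4*4) = -1 + 18*(-16) = -1 - 288 = -289)
u(68, 67) - r = -20 - 1*(-289) = -20 + 289 = 269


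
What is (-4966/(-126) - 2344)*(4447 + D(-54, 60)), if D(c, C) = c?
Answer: -637815277/63 ≈ -1.0124e+7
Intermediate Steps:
(-4966/(-126) - 2344)*(4447 + D(-54, 60)) = (-4966/(-126) - 2344)*(4447 - 54) = (-4966*(-1/126) - 2344)*4393 = (2483/63 - 2344)*4393 = -145189/63*4393 = -637815277/63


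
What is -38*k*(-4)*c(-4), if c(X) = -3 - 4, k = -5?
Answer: 5320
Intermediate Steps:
c(X) = -7
-38*k*(-4)*c(-4) = -38*(-5*(-4))*(-7) = -760*(-7) = -38*(-140) = 5320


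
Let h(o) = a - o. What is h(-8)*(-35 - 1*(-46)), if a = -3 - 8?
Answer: -33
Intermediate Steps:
a = -11
h(o) = -11 - o
h(-8)*(-35 - 1*(-46)) = (-11 - 1*(-8))*(-35 - 1*(-46)) = (-11 + 8)*(-35 + 46) = -3*11 = -33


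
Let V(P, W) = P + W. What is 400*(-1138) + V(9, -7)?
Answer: -455198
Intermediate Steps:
400*(-1138) + V(9, -7) = 400*(-1138) + (9 - 7) = -455200 + 2 = -455198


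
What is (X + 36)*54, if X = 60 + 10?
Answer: 5724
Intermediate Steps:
X = 70
(X + 36)*54 = (70 + 36)*54 = 106*54 = 5724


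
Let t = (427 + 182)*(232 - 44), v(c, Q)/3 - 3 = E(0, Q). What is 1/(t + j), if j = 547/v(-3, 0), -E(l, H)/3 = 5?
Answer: 36/4121165 ≈ 8.7354e-6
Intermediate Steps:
E(l, H) = -15 (E(l, H) = -3*5 = -15)
v(c, Q) = -36 (v(c, Q) = 9 + 3*(-15) = 9 - 45 = -36)
t = 114492 (t = 609*188 = 114492)
j = -547/36 (j = 547/(-36) = 547*(-1/36) = -547/36 ≈ -15.194)
1/(t + j) = 1/(114492 - 547/36) = 1/(4121165/36) = 36/4121165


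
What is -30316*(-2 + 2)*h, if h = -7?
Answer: 0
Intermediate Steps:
-30316*(-2 + 2)*h = -30316*(-2 + 2)*(-7) = -0*(-7) = -30316*0 = 0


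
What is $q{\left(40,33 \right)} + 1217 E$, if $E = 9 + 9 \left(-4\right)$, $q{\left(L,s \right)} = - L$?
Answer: $-32899$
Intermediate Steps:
$E = -27$ ($E = 9 - 36 = -27$)
$q{\left(40,33 \right)} + 1217 E = \left(-1\right) 40 + 1217 \left(-27\right) = -40 - 32859 = -32899$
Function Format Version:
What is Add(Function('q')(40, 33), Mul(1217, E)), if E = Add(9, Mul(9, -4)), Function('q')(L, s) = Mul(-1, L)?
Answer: -32899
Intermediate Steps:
E = -27 (E = Add(9, -36) = -27)
Add(Function('q')(40, 33), Mul(1217, E)) = Add(Mul(-1, 40), Mul(1217, -27)) = Add(-40, -32859) = -32899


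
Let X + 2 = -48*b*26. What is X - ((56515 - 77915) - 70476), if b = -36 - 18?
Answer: 159266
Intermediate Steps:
b = -54
X = 67390 (X = -2 - 48*(-54)*26 = -2 + 2592*26 = -2 + 67392 = 67390)
X - ((56515 - 77915) - 70476) = 67390 - ((56515 - 77915) - 70476) = 67390 - (-21400 - 70476) = 67390 - 1*(-91876) = 67390 + 91876 = 159266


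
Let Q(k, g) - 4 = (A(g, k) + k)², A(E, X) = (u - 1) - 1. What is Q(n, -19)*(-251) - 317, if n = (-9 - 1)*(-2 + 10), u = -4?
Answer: -1857717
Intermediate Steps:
A(E, X) = -6 (A(E, X) = (-4 - 1) - 1 = -5 - 1 = -6)
n = -80 (n = -10*8 = -80)
Q(k, g) = 4 + (-6 + k)²
Q(n, -19)*(-251) - 317 = (4 + (-6 - 80)²)*(-251) - 317 = (4 + (-86)²)*(-251) - 317 = (4 + 7396)*(-251) - 317 = 7400*(-251) - 317 = -1857400 - 317 = -1857717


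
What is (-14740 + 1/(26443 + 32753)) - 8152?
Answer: -1355114831/59196 ≈ -22892.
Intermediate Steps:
(-14740 + 1/(26443 + 32753)) - 8152 = (-14740 + 1/59196) - 8152 = -872549039/59196 - 8152 = -1355114831/59196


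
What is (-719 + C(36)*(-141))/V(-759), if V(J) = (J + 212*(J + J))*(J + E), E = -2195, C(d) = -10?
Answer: 691/952886550 ≈ 7.2516e-7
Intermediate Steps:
V(J) = 425*J*(-2195 + J) (V(J) = (J + 212*(J + J))*(J - 2195) = (J + 212*(2*J))*(-2195 + J) = (J + 424*J)*(-2195 + J) = (425*J)*(-2195 + J) = 425*J*(-2195 + J))
(-719 + C(36)*(-141))/V(-759) = (-719 - 10*(-141))/((425*(-759)*(-2195 - 759))) = (-719 + 1410)/((425*(-759)*(-2954))) = 691/952886550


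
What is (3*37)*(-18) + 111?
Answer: -1887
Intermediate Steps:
(3*37)*(-18) + 111 = 111*(-18) + 111 = -1998 + 111 = -1887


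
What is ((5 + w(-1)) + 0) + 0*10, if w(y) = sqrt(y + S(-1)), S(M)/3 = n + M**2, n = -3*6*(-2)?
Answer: 5 + sqrt(110) ≈ 15.488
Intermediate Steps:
n = 36 (n = -18*(-2) = 36)
S(M) = 108 + 3*M**2 (S(M) = 3*(36 + M**2) = 108 + 3*M**2)
w(y) = sqrt(111 + y) (w(y) = sqrt(y + (108 + 3*(-1)**2)) = sqrt(y + (108 + 3*1)) = sqrt(y + (108 + 3)) = sqrt(y + 111) = sqrt(111 + y))
((5 + w(-1)) + 0) + 0*10 = ((5 + sqrt(111 - 1)) + 0) + 0*10 = ((5 + sqrt(110)) + 0) + 0 = (5 + sqrt(110)) + 0 = 5 + sqrt(110)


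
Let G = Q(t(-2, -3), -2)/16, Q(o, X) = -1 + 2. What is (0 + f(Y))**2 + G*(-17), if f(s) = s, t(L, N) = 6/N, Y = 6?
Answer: 559/16 ≈ 34.938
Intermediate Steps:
Q(o, X) = 1
G = 1/16 ≈ 0.062500
(0 + f(Y))**2 + G*(-17) = (0 + 6)**2 + (1/16)*(-17) = 6**2 - 17/16 = 36 - 17/16 = 559/16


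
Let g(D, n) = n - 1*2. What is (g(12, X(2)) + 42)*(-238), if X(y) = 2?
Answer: -9996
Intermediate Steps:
g(D, n) = -2 + n (g(D, n) = n - 2 = -2 + n)
(g(12, X(2)) + 42)*(-238) = ((-2 + 2) + 42)*(-238) = (0 + 42)*(-238) = 42*(-238) = -9996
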